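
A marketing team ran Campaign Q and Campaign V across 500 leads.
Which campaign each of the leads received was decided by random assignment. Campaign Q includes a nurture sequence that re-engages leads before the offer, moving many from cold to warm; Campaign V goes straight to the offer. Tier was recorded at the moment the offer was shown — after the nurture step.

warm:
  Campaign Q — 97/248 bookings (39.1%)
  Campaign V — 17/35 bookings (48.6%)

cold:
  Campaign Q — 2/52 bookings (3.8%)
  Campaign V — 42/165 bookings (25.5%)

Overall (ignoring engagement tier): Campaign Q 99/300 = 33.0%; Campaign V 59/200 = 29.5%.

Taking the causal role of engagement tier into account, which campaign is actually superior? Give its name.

The stratified and pooled comparisons disagree (Campaign V wins within each engagement tier; Campaign Q wins overall), so the answer turns on the causal role of engagement tier.
Engagement tier is downstream of the campaign. One should not condition on a consequence of treatment, so the overall rates are the right comparison.
Pooled: Campaign Q 33.0% vs Campaign V 29.5%; Campaign Q is higher overall.

Campaign Q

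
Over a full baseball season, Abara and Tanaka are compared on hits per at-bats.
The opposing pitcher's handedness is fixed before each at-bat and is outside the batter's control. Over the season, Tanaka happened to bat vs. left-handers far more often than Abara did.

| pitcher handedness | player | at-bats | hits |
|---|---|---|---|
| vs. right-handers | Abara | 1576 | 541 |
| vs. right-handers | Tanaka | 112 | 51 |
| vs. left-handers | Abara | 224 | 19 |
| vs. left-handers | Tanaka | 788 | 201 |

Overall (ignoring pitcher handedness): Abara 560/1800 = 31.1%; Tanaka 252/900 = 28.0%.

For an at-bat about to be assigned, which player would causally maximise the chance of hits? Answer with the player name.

Tanaka

Here pitcher handedness is a common cause — it drives both which player a case falls under and the outcome. The crude comparison mixes populations; the stratum-specific rates are the causally relevant ones.
Within each level — vs. right-handers: 34.3% vs 45.5%; vs. left-handers: 8.5% vs 25.5% — Tanaka is higher every time.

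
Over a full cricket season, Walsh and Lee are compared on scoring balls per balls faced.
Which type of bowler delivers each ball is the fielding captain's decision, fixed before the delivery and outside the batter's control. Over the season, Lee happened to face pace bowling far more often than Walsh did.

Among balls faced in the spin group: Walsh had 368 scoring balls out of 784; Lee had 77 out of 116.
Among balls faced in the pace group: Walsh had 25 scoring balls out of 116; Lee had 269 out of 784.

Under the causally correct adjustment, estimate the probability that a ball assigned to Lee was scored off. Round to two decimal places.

0.50

Bowling type differs across players for reasons unrelated to any effect of the player itself, and it separately predicts the outcome — a classic confounder. We must compare within bowling type levels.
Standardising Lee to the population bowling type mix: 0.500·77/116 + 0.500·269/784 = 0.503.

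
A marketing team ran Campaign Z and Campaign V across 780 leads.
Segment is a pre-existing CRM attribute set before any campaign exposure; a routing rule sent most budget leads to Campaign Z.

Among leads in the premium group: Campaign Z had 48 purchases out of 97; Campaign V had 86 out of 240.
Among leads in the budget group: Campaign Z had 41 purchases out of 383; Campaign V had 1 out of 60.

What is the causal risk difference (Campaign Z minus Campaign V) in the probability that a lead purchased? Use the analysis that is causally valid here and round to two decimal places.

The customer segment-specific comparison favours Campaign Z throughout, but the pooled figures favour Campaign V. The question is whether to condition on customer segment.
Customer segment differs across campaigns for reasons unrelated to any effect of the campaign itself, and it separately predicts the outcome — a classic confounder. We must compare within customer segment levels.
Adjusting over the population distribution of customer segment: 0.432·(0.495−0.358) + 0.568·(0.107−0.017) = +0.110.

+0.11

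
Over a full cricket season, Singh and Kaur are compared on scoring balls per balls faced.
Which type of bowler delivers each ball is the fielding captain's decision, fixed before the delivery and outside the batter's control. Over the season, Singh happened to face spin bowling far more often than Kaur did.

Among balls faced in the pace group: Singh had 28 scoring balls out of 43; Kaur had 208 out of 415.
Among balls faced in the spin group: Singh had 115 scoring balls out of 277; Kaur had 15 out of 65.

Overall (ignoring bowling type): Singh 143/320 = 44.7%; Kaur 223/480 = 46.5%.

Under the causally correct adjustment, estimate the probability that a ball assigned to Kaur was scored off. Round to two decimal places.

Since bowling type is a pre-existing factor (not a product of the player) and it affects the outcome on its own, it is a confounder. The stratified rates, not the pooled rate, identify the causal effect.
Standardising Kaur to the population bowling type mix: 0.573·208/415 + 0.427·15/65 = 0.386.

0.39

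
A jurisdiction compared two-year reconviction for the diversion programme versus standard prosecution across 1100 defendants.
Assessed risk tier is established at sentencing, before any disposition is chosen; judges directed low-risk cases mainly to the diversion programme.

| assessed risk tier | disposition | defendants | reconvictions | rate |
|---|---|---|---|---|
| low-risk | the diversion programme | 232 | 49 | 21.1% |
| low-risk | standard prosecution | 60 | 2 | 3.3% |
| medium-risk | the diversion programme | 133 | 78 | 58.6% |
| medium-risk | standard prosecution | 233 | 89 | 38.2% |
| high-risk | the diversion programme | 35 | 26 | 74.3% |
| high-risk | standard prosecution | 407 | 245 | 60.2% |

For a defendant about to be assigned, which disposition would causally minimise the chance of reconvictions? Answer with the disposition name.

standard prosecution

The stratified and pooled comparisons disagree (standard prosecution wins within each assessed risk tier; the diversion programme wins overall), so the answer turns on the causal role of assessed risk tier.
Nothing the disposition does changes assessed risk tier; the imbalance is an allocation artefact. With assessed risk tier also predicting the outcome, the pooled figure is confounded, and the within-stratum comparison is the causal one.
Within each level — low-risk: 21.1% vs 3.3%; medium-risk: 58.6% vs 38.2%; high-risk: 74.3% vs 60.2% — standard prosecution is lower every time.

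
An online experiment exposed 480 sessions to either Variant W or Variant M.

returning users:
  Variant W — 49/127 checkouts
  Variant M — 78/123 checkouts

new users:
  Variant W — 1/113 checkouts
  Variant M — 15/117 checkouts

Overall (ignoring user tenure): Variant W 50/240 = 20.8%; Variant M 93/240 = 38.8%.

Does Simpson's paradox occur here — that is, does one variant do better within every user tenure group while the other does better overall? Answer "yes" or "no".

no

Within each user tenure level (returning users 38.6% vs 63.4%; new users 0.9% vs 12.8%), Variant M has the higher rate every time. Pooled: 20.8% vs 38.8% — Variant M has the higher rate overall. They agree.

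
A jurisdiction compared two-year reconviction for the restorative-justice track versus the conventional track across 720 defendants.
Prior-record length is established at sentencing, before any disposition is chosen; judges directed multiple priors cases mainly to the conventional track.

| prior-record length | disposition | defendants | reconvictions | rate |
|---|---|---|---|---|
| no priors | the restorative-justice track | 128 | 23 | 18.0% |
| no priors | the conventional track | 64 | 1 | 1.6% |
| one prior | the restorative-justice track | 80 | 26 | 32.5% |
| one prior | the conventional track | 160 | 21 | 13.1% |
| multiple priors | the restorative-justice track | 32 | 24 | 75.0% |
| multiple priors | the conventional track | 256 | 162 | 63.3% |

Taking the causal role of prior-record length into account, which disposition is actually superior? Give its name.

Prior-record length is set before the disposition has any effect — it is not caused by the disposition — and it independently drives the outcome. That makes it a confounder, so the causal comparison is within prior-record length levels.
Within each level — no priors: 18.0% vs 1.6%; one prior: 32.5% vs 13.1%; multiple priors: 75.0% vs 63.3% — the conventional track is lower every time.

the conventional track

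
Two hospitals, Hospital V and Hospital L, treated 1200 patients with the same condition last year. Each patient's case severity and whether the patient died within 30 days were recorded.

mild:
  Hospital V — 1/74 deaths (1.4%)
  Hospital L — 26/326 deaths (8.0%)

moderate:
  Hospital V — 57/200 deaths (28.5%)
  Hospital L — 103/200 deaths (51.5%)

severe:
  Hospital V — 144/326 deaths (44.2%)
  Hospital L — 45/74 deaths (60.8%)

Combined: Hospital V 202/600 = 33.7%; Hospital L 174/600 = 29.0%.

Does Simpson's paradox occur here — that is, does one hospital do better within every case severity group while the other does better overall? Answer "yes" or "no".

Within each case severity level (mild 1.4% vs 8.0%; moderate 28.5% vs 51.5%; severe 44.2% vs 60.8%), Hospital V has the lower rate every time. Pooled: 33.7% vs 29.0% — Hospital L has the lower rate overall. The two comparisons disagree.

yes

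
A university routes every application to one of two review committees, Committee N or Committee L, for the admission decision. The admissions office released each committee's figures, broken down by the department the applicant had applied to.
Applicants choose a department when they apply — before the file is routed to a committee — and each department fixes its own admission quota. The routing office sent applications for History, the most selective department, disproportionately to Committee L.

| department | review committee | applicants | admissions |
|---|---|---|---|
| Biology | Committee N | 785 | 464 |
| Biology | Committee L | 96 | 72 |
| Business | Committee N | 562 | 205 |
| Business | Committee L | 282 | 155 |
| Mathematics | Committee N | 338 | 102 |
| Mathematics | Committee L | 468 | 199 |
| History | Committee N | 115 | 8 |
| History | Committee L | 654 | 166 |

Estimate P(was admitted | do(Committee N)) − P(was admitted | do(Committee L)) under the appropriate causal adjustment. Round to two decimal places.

Committee L is higher inside every department stratum but Committee N is higher in aggregate. Whether to stratify depends on how department relates to the review committee.
Nothing the review committee does changes department; the imbalance is an allocation artefact. With department also predicting the outcome, the pooled figure is confounded, and the within-stratum comparison is the causal one.
Adjusting over the population distribution of department: 0.267·(0.591−0.750) + 0.256·(0.365−0.550) + 0.244·(0.302−0.425) + 0.233·(0.070−0.254) = -0.163.

-0.16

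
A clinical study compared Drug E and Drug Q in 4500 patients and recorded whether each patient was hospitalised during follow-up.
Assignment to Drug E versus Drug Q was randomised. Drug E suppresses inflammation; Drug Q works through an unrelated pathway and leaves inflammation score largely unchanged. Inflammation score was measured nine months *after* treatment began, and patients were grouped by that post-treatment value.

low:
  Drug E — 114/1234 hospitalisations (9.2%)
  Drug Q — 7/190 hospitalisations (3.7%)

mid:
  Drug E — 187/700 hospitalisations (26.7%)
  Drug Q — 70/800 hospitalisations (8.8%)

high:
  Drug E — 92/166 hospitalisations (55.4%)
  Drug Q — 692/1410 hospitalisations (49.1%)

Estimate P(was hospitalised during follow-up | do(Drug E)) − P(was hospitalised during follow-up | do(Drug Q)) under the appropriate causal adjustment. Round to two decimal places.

The stratified and pooled comparisons disagree (Drug Q wins within each inflammation score; Drug E wins overall), so the answer turns on the causal role of inflammation score.
The distribution of inflammation score is itself part of what the drug does — it is an intermediate outcome. Holding it fixed would remove that part of the effect; the total effect is the pooled difference.
The causal difference is the pooled difference: 0.187 − 0.320 = -0.133.

-0.13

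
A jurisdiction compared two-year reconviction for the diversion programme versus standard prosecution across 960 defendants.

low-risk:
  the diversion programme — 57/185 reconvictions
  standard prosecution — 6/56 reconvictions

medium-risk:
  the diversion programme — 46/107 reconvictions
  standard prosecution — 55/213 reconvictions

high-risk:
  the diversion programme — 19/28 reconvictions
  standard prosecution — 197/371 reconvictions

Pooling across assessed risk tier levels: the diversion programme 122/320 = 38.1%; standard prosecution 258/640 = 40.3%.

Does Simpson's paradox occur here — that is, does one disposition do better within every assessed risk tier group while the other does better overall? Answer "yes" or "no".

Within each assessed risk tier level (low-risk 30.8% vs 10.7%; medium-risk 43.0% vs 25.8%; high-risk 67.9% vs 53.1%), standard prosecution has the lower rate every time. Pooled: 38.1% vs 40.3% — the diversion programme has the lower rate overall. The two comparisons disagree.

yes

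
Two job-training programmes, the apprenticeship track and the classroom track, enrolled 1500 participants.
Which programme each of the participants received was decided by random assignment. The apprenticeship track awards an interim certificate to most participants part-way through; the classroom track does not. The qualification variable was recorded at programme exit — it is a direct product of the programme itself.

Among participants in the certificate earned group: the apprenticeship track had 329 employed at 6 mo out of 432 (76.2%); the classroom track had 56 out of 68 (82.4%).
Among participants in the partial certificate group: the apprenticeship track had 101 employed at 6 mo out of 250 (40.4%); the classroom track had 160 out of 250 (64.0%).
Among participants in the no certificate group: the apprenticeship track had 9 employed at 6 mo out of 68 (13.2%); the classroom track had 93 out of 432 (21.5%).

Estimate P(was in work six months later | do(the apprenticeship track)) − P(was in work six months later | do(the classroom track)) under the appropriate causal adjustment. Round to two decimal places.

+0.17

Within every qualification attained during the programme level the classroom track has the higher rate, yet pooled the apprenticeship track does — Simpson's reversal.
Qualification attained during the programme lies on the pathway programme → qualification attained during the programme → outcome, so adjusting for it blocks the indirect effect. For the total causal effect of programme, use the unadjusted pooled rates.
The causal difference is the pooled difference: 0.585 − 0.412 = +0.173.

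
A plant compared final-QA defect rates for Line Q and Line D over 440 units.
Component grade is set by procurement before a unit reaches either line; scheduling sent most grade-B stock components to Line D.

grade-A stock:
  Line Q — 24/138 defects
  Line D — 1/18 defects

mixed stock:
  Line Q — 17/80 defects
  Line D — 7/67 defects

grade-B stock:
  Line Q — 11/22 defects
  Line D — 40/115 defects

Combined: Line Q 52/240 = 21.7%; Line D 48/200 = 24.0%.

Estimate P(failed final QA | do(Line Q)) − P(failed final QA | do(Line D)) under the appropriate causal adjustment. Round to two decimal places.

+0.13

Within every component grade level Line D has the lower rate, yet pooled Line Q does — Simpson's reversal.
Component grade differs across lines for reasons unrelated to any effect of the line itself, and it separately predicts the outcome — a classic confounder. We must compare within component grade levels.
Adjusting over the population distribution of component grade: 0.355·(0.174−0.056) + 0.334·(0.212−0.104) + 0.311·(0.500−0.348) = +0.125.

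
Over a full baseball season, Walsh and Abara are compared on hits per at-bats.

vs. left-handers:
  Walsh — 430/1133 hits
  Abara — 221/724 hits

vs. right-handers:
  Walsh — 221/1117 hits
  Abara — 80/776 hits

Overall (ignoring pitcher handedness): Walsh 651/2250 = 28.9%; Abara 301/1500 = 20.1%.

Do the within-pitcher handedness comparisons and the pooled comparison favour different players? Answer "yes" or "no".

no

Within each pitcher handedness level (vs. left-handers 38.0% vs 30.5%; vs. right-handers 19.8% vs 10.3%), Walsh has the higher rate every time. Pooled: 28.9% vs 20.1% — Walsh has the higher rate overall. They agree.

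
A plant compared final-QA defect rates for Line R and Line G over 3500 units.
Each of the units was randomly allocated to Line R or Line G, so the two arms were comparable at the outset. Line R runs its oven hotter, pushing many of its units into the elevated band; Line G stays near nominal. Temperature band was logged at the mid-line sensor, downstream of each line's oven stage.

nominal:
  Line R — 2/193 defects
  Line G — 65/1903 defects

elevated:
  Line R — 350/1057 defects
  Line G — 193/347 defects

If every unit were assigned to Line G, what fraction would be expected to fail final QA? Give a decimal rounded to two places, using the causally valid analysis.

Because the line influences in-process temperature band, in-process temperature band is a post-treatment mediator, not a confounder. Stratifying on it would bias the estimate; the causal effect is the crude pooled difference.
So P(outcome | do(Line G)) is just the pooled rate for Line G: 258/2250 = 0.115.

0.11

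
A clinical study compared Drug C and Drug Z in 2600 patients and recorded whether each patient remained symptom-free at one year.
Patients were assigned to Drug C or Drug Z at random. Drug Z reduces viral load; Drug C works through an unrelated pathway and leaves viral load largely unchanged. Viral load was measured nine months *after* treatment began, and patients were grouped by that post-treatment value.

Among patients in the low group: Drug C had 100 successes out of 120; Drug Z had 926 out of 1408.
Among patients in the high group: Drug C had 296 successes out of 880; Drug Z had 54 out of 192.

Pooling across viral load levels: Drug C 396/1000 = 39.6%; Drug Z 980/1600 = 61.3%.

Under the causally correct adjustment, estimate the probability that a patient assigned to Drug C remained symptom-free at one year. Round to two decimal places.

0.40

The viral load-specific comparison favours Drug C throughout, but the pooled figures favour Drug Z. The question is whether to condition on viral load.
Because the drug influences viral load, viral load is a post-treatment mediator, not a confounder. Stratifying on it would bias the estimate; the causal effect is the crude pooled difference.
So P(outcome | do(Drug C)) is just the pooled rate for Drug C: 396/1000 = 0.396.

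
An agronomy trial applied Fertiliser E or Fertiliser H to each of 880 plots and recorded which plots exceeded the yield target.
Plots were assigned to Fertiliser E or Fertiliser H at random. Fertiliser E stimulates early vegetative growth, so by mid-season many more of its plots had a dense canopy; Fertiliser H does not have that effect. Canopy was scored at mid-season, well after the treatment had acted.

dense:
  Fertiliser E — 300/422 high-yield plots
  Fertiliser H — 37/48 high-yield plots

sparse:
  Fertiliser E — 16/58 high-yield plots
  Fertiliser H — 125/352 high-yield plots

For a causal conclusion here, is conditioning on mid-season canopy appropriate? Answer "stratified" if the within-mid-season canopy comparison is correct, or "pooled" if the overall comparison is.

pooled

The distribution of mid-season canopy is itself part of what the fertiliser does — it is an intermediate outcome. Holding it fixed would remove that part of the effect; the total effect is the pooled difference.
Pooled: Fertiliser E 65.8% vs Fertiliser H 40.5%; Fertiliser E is higher overall.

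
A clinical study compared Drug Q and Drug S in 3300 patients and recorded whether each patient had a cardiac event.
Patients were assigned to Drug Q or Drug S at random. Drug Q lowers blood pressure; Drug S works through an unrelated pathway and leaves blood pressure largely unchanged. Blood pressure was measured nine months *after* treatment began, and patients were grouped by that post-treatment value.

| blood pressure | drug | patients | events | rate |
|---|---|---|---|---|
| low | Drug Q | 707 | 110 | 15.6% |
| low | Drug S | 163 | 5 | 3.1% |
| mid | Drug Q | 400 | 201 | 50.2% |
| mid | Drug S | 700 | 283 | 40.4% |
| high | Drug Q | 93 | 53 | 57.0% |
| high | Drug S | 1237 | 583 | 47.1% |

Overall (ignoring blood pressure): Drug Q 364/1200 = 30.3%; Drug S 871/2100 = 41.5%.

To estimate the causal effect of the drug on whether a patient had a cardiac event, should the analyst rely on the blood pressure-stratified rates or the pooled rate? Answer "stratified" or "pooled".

pooled

The distribution of blood pressure is itself part of what the drug does — it is an intermediate outcome. Holding it fixed would remove that part of the effect; the total effect is the pooled difference.
Pooled: Drug Q 30.3% vs Drug S 41.5%; Drug Q is lower overall.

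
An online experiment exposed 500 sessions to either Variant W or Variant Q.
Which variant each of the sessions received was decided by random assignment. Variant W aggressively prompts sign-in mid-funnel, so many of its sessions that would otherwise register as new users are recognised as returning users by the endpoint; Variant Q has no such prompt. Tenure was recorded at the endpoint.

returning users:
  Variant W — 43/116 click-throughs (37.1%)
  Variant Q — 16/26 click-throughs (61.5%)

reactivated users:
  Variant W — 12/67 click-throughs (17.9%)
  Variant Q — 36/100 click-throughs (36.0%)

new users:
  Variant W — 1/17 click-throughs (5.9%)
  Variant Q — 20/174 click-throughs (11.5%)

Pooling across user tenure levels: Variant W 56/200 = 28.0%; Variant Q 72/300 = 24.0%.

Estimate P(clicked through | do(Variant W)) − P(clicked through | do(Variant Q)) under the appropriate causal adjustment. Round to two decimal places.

The stratified and pooled comparisons disagree (Variant Q wins within each user tenure; Variant W wins overall), so the answer turns on the causal role of user tenure.
User tenure is recorded after the variant and is itself shifted by it — it sits on the causal path from variant to outcome. Conditioning on a mediator would strip out part of the effect we want; the pooled comparison gives the total causal effect.
The causal difference is the pooled difference: 0.280 − 0.240 = +0.040.

+0.04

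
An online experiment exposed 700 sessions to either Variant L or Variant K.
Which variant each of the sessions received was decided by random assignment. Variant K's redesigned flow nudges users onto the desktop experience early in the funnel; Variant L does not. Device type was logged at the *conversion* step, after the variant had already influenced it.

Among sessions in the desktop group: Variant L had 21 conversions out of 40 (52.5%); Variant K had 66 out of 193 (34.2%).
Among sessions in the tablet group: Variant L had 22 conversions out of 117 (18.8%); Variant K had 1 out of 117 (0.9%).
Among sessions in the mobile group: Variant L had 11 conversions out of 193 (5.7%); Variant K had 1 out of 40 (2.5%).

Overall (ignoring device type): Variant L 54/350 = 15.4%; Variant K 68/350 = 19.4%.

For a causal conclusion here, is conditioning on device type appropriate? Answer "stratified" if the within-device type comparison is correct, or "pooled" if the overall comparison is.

The stratified and pooled comparisons disagree (Variant L wins within each device type; Variant K wins overall), so the answer turns on the causal role of device type.
The distribution of device type is itself part of what the variant does — it is an intermediate outcome. Holding it fixed would remove that part of the effect; the total effect is the pooled difference.
Pooled: Variant L 15.4% vs Variant K 19.4%; Variant K is higher overall.

pooled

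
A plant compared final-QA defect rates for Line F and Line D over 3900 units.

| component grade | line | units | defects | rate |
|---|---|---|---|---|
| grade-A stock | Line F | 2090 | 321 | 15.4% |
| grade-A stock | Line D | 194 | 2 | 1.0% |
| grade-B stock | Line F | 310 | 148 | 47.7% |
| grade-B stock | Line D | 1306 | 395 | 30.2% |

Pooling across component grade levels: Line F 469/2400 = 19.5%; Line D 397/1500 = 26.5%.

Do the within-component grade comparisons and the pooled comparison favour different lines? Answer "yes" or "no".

yes

Within each component grade level (grade-A stock 15.4% vs 1.0%; grade-B stock 47.7% vs 30.2%), Line D has the lower rate every time. Pooled: 19.5% vs 26.5% — Line F has the lower rate overall. The two comparisons disagree.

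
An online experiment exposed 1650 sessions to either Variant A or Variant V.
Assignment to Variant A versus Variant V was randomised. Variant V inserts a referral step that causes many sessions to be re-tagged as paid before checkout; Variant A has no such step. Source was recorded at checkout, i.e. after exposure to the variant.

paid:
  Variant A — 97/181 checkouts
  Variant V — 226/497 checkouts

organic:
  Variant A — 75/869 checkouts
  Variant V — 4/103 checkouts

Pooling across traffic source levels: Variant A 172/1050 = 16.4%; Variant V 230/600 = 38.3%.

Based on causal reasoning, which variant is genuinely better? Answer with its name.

The traffic source-specific comparison favours Variant A throughout, but the pooled figures favour Variant V. The question is whether to condition on traffic source.
Traffic source here is a post-treatment variable shaped by the variant; conditioning on it would introduce bias rather than remove it. The overall comparison is the causal one.
Pooled: Variant A 16.4% vs Variant V 38.3%; Variant V is higher overall.

Variant V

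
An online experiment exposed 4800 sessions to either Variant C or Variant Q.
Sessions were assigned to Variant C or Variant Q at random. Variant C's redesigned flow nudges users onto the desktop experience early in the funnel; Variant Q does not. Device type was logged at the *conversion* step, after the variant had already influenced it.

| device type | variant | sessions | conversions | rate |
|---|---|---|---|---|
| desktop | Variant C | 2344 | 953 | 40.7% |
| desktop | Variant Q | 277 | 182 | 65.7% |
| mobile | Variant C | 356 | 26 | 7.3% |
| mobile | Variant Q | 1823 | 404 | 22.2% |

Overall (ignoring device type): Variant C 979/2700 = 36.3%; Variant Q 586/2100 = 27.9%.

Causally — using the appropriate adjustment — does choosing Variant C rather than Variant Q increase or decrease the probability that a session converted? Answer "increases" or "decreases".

Device type is recorded after the variant and is itself shifted by it — it sits on the causal path from variant to outcome. Conditioning on a mediator would strip out part of the effect we want; the pooled comparison gives the total causal effect.
Pooled: Variant C 36.3% vs Variant Q 27.9%; Variant C is higher overall.

increases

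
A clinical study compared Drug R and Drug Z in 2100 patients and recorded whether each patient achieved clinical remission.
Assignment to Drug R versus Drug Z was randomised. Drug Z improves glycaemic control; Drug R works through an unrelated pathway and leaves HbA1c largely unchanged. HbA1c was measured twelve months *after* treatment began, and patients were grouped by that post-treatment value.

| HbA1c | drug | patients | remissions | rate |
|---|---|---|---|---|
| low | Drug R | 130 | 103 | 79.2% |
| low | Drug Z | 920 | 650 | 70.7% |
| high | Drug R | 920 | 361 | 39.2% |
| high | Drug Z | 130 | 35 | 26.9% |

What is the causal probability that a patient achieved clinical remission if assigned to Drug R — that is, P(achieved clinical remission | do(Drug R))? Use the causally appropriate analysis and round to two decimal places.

HbA1c here is a post-treatment variable shaped by the drug; conditioning on it would introduce bias rather than remove it. The overall comparison is the causal one.
So P(outcome | do(Drug R)) is just the pooled rate for Drug R: 464/1050 = 0.442.

0.44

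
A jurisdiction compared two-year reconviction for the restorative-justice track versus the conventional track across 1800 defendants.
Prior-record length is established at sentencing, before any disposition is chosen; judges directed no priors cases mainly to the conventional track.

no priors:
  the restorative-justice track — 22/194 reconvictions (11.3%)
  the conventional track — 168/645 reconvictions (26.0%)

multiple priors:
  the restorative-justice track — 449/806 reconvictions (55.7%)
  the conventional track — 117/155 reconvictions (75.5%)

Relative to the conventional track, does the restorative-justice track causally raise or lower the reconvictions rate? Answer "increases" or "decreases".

decreases

Here prior-record length is a common cause — it drives both which disposition a case falls under and the outcome. The crude comparison mixes populations; the stratum-specific rates are the causally relevant ones.
Within each level — no priors: 11.3% vs 26.0%; multiple priors: 55.7% vs 75.5% — the restorative-justice track is lower every time.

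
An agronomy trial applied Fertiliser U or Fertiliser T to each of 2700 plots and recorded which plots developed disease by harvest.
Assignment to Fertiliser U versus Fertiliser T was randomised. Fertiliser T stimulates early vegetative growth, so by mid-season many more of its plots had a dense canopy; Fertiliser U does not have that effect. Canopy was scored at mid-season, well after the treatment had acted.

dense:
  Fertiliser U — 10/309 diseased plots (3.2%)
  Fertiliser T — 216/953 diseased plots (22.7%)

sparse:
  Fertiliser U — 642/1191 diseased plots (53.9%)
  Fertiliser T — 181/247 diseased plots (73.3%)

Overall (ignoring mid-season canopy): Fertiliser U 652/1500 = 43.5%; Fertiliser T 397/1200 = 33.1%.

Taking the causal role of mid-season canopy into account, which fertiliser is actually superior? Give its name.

Mid-season canopy lies on the pathway fertiliser → mid-season canopy → outcome, so adjusting for it blocks the indirect effect. For the total causal effect of fertiliser, use the unadjusted pooled rates.
Pooled: Fertiliser U 43.5% vs Fertiliser T 33.1%; Fertiliser T is lower overall.

Fertiliser T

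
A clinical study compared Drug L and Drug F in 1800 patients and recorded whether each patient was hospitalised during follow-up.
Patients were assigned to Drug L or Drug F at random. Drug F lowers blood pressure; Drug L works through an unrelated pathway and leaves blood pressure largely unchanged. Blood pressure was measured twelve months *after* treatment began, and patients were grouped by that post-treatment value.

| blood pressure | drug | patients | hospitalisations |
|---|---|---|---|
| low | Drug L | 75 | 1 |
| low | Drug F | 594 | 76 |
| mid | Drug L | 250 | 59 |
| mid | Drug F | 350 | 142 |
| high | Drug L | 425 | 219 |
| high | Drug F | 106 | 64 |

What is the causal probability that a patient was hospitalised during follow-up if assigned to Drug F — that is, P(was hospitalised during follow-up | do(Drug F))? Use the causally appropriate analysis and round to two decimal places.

Blood pressure here is a post-treatment variable shaped by the drug; conditioning on it would introduce bias rather than remove it. The overall comparison is the causal one.
So P(outcome | do(Drug F)) is just the pooled rate for Drug F: 282/1050 = 0.269.

0.27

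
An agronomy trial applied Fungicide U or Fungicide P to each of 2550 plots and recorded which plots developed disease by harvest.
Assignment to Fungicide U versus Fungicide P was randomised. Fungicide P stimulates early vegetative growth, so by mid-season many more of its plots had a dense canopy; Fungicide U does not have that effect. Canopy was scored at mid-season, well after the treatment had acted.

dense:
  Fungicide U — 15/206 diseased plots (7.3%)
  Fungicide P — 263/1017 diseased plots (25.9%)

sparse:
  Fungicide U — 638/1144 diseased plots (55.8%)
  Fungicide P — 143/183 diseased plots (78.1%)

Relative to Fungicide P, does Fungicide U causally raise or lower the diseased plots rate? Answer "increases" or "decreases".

increases

The mid-season canopy-specific comparison favours Fungicide U throughout, but the pooled figures favour Fungicide P. The question is whether to condition on mid-season canopy.
Mid-season canopy lies on the pathway fungicide → mid-season canopy → outcome, so adjusting for it blocks the indirect effect. For the total causal effect of fungicide, use the unadjusted pooled rates.
Pooled: Fungicide U 48.4% vs Fungicide P 33.8%; Fungicide P is lower overall.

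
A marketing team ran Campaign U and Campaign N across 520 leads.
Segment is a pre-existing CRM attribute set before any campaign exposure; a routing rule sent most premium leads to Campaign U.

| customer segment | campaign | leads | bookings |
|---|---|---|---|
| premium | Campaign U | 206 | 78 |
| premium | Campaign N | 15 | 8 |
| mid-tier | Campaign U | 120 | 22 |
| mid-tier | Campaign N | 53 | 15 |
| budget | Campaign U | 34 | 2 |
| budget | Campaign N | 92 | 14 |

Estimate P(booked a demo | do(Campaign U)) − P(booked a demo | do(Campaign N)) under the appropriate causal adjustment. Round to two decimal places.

-0.12

Within every customer segment level Campaign N has the higher rate, yet pooled Campaign U does — Simpson's reversal.
Customer segment is set before the campaign has any effect — it is not caused by the campaign — and it independently drives the outcome. That makes it a confounder, so the causal comparison is within customer segment levels.
Adjusting over the population distribution of customer segment: 0.425·(0.379−0.533) + 0.333·(0.183−0.283) + 0.242·(0.059−0.152) = -0.122.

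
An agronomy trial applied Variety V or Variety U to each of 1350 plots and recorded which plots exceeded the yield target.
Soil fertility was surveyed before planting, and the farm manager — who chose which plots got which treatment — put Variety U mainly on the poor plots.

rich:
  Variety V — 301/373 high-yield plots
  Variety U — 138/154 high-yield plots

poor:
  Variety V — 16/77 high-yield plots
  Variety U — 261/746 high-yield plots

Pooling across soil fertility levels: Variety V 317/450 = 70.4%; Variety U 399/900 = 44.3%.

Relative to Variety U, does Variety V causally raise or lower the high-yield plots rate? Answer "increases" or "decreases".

The soil fertility-specific comparison favours Variety U throughout, but the pooled figures favour Variety V. The question is whether to condition on soil fertility.
Since soil fertility is a pre-existing factor (not a product of the variety) and it affects the outcome on its own, it is a confounder. The stratified rates, not the pooled rate, identify the causal effect.
Within each level — rich: 80.7% vs 89.6%; poor: 20.8% vs 35.0% — Variety U is higher every time.

decreases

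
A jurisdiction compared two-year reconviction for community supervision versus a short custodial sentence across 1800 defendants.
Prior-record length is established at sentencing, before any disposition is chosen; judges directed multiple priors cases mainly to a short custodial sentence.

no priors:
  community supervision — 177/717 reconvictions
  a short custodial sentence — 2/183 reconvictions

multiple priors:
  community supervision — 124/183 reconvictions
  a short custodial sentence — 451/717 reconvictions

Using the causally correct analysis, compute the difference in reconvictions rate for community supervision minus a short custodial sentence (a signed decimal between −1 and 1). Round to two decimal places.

+0.14

The prior-record length-specific comparison favours a short custodial sentence throughout, but the pooled figures favour community supervision. The question is whether to condition on prior-record length.
Prior-record length is set before the disposition has any effect — it is not caused by the disposition — and it independently drives the outcome. That makes it a confounder, so the causal comparison is within prior-record length levels.
Adjusting over the population distribution of prior-record length: 0.500·(0.247−0.011) + 0.500·(0.678−0.629) = +0.142.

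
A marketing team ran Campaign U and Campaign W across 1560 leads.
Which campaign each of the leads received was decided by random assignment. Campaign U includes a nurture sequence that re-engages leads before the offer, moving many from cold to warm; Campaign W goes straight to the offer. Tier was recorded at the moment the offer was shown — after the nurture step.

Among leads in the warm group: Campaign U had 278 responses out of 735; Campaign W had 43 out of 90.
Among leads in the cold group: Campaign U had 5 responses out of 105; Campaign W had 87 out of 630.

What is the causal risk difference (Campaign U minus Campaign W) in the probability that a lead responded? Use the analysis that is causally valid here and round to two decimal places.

+0.16

Engagement tier is downstream of the campaign. One should not condition on a consequence of treatment, so the overall rates are the right comparison.
The causal difference is the pooled difference: 0.337 − 0.181 = +0.156.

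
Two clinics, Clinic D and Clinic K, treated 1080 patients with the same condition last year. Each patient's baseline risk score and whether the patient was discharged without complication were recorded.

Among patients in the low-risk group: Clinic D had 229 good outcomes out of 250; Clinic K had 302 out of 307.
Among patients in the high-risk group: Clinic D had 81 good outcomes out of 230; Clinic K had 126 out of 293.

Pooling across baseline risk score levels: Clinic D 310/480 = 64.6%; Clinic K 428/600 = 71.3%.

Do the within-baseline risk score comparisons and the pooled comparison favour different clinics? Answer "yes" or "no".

no

Within each baseline risk score level (low-risk 91.6% vs 98.4%; high-risk 35.2% vs 43.0%), Clinic K has the higher rate every time. Pooled: 64.6% vs 71.3% — Clinic K has the higher rate overall. They agree.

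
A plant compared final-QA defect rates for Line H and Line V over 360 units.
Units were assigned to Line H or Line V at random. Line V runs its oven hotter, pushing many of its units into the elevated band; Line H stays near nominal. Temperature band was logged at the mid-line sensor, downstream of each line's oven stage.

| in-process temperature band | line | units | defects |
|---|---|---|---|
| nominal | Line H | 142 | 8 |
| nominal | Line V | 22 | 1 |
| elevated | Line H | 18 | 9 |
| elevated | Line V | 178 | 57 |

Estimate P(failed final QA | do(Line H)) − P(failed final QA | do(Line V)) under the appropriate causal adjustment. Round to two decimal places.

In-process temperature band is downstream of the line. One should not condition on a consequence of treatment, so the overall rates are the right comparison.
The causal difference is the pooled difference: 0.106 − 0.290 = -0.184.

-0.18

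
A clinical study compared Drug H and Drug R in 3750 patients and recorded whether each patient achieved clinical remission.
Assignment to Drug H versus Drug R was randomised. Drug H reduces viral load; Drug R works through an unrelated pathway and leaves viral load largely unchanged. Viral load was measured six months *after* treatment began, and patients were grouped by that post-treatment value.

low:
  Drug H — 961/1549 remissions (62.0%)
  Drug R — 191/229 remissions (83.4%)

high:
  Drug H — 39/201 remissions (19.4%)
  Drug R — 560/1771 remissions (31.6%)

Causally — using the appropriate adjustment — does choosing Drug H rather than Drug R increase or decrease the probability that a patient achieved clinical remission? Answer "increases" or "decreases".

increases

Stratifying would compare drugs among patients the drugs themselves sorted into viral load groups — a form of selection on an intermediate. The unconditioned pooled rates give the total causal effect.
Pooled: Drug H 57.1% vs Drug R 37.5%; Drug H is higher overall.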